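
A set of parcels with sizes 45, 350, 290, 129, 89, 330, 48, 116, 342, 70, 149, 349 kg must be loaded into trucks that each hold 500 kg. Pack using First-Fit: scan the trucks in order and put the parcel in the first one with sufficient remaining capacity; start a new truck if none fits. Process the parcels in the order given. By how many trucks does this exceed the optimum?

0

First-Fit: [45,350,89] [290,129,48] [330,116] [342,70] [149,349] → 5 trucks.
Total size 2307 kg; any packing needs at least ⌈2307/500⌉ = 5 trucks.
So 5 is already optimal.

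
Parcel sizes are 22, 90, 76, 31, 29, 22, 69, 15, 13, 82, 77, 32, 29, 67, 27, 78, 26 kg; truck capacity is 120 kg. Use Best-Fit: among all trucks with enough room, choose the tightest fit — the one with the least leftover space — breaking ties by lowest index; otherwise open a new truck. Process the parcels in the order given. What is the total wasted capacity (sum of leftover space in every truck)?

175

Put 22 kg in truck 1; 98 kg remain.
Put 90 kg in truck 1; 8 kg remain.
Put 76 kg in truck 2; 44 kg remain.
Put 31 kg in truck 2; 13 kg remain.
Put 29 kg in truck 3; 91 kg remain.
Put 22 kg in truck 3; 69 kg remain.
Put 69 kg in truck 3; 0 kg remain.
Put 15 kg in truck 4; 105 kg remain.
Put 13 kg in truck 2; 0 kg remain.
Put 82 kg in truck 4; 23 kg remain.
Put 77 kg in truck 5; 43 kg remain.
Put 32 kg in truck 5; 11 kg remain.
Put 29 kg in truck 6; 91 kg remain.
Put 67 kg in truck 6; 24 kg remain.
Put 27 kg in truck 7; 93 kg remain.
Put 78 kg in truck 7; 15 kg remain.
Put 26 kg in truck 8; 94 kg remain.
8 trucks × 120 kg = 960 kg; used 785 kg; unused 175 kg.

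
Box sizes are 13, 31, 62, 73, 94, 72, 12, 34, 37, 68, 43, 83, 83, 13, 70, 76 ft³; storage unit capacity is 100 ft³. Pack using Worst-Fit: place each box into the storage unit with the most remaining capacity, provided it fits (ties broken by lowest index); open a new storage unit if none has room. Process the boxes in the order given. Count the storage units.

11 storage units

Put 13 ft³ in storage unit 1; 87 ft³ remain.
Put 31 ft³ in storage unit 1; 56 ft³ remain.
Put 62 ft³ in storage unit 2; 38 ft³ remain.
Put 73 ft³ in storage unit 3; 27 ft³ remain.
Put 94 ft³ in storage unit 4; 6 ft³ remain.
Put 72 ft³ in storage unit 5; 28 ft³ remain.
Put 12 ft³ in storage unit 1; 44 ft³ remain.
Put 34 ft³ in storage unit 1; 10 ft³ remain.
Put 37 ft³ in storage unit 2; 1 ft³ remain.
Put 68 ft³ in storage unit 6; 32 ft³ remain.
Put 43 ft³ in storage unit 7; 57 ft³ remain.
Put 83 ft³ in storage unit 8; 17 ft³ remain.
Put 83 ft³ in storage unit 9; 17 ft³ remain.
Put 13 ft³ in storage unit 7; 44 ft³ remain.
Put 70 ft³ in storage unit 10; 30 ft³ remain.
Put 76 ft³ in storage unit 11; 24 ft³ remain.
Final storage units: [13,31,12,34] [62,37] [73] [94] [72] [68] [43,13] [83] [83] [70] [76].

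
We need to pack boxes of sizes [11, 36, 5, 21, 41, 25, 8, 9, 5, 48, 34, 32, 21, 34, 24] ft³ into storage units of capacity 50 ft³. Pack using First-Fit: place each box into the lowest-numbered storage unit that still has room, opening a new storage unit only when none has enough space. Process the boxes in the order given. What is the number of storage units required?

storage unit 1: place 11 ft³, 39 ft³ left
storage unit 1: place 36 ft³, 3 ft³ left
storage unit 2: place 5 ft³, 45 ft³ left
storage unit 2: place 21 ft³, 24 ft³ left
storage unit 3: place 41 ft³, 9 ft³ left
storage unit 4: place 25 ft³, 25 ft³ left
storage unit 2: place 8 ft³, 16 ft³ left
storage unit 2: place 9 ft³, 7 ft³ left
storage unit 2: place 5 ft³, 2 ft³ left
storage unit 5: place 48 ft³, 2 ft³ left
storage unit 6: place 34 ft³, 16 ft³ left
storage unit 7: place 32 ft³, 18 ft³ left
storage unit 4: place 21 ft³, 4 ft³ left
storage unit 8: place 34 ft³, 16 ft³ left
storage unit 9: place 24 ft³, 26 ft³ left

9 storage units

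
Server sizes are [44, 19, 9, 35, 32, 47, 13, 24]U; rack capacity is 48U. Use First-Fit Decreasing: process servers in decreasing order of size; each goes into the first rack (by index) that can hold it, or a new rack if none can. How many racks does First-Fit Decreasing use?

Sorted descending: 47, 44, 35, 32, 24, 19, 13, 9.
47U → rack 1 (remaining 1U)
44U → rack 2 (remaining 4U)
35U → rack 3 (remaining 13U)
32U → rack 4 (remaining 16U)
24U → rack 5 (remaining 24U)
19U → rack 5 (remaining 5U)
13U → rack 3 (remaining 0U)
9U → rack 4 (remaining 7U)

5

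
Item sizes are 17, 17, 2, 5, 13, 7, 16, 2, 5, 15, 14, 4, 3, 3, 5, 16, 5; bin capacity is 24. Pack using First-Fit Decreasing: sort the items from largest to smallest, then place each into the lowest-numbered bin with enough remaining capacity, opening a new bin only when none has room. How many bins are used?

7

Sorted descending: 17, 17, 16, 16, 15, 14, 13, 7, 5, 5, 5, 5, 4, 3, 3, 2, 2.
17 → bin 1 (remaining 7)
17 → bin 2 (remaining 7)
16 → bin 3 (remaining 8)
16 → bin 4 (remaining 8)
15 → bin 5 (remaining 9)
14 → bin 6 (remaining 10)
13 → bin 7 (remaining 11)
7 → bin 1 (remaining 0)
5 → bin 2 (remaining 2)
5 → bin 3 (remaining 3)
5 → bin 4 (remaining 3)
5 → bin 5 (remaining 4)
4 → bin 5 (remaining 0)
3 → bin 3 (remaining 0)
3 → bin 4 (remaining 0)
2 → bin 2 (remaining 0)
2 → bin 6 (remaining 8)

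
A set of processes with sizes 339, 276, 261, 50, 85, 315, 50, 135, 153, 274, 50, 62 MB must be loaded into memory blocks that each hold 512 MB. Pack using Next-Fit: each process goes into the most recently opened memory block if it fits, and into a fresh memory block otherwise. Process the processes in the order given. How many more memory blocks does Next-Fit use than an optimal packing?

1

Next-Fit: [339] [276] [261,50,85] [315,50,135] [153,274,50] [62] → 6 memory blocks.
Total size 2050 MB; any packing needs at least ⌈2050/512⌉ = 5 memory blocks.
An optimal packing achieves that bound: [339,153] [315,135,62] [276,85,50,50,50] [274] [261] → 5 memory blocks.
Excess: 6 − 5 = 1.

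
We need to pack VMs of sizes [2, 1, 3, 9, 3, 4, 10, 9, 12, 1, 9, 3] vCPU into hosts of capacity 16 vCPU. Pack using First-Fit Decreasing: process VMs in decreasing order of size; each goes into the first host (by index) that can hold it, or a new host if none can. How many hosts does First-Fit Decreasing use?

5 hosts

Sorted descending: 12, 10, 9, 9, 9, 4, 3, 3, 3, 2, 1, 1.
host 1: place 12 vCPU, 4 vCPU left
host 2: place 10 vCPU, 6 vCPU left
host 3: place 9 vCPU, 7 vCPU left
host 4: place 9 vCPU, 7 vCPU left
host 5: place 9 vCPU, 7 vCPU left
host 1: place 4 vCPU, 0 vCPU left
host 2: place 3 vCPU, 3 vCPU left
host 2: place 3 vCPU, 0 vCPU left
host 3: place 3 vCPU, 4 vCPU left
host 3: place 2 vCPU, 2 vCPU left
host 3: place 1 vCPU, 1 vCPU left
host 3: place 1 vCPU, 0 vCPU left
Final hosts: [12,4] [10,3,3] [9,3,2,1,1] [9] [9].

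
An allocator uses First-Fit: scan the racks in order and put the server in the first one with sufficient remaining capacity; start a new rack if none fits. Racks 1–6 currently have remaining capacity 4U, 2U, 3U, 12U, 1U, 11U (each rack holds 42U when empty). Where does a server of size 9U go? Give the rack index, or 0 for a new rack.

Racks with room: rack 4 (12U), rack 6 (11U).
The first with room is rack 4.

4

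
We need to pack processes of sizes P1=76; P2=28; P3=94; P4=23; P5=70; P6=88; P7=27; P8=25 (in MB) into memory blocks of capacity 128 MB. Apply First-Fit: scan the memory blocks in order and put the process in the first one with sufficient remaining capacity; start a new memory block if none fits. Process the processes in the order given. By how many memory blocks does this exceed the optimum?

First-Fit: [76,28,23] [94,27] [70,25] [88] → 4 memory blocks.
Total size 431 MB; any packing needs at least ⌈431/128⌉ = 4 memory blocks.
So 4 is already optimal.

0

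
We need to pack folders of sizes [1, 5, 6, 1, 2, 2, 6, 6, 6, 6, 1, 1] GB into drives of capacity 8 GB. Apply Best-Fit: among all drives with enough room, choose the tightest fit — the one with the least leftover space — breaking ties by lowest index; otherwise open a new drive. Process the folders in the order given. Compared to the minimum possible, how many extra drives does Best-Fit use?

0

Best-Fit: [1,5,1,1] [6,2] [2,6] [6,1] [6] [6] → 6 drives.
Total size 43 GB; any packing needs at least ⌈43/8⌉ = 6 drives.
So 6 is already optimal.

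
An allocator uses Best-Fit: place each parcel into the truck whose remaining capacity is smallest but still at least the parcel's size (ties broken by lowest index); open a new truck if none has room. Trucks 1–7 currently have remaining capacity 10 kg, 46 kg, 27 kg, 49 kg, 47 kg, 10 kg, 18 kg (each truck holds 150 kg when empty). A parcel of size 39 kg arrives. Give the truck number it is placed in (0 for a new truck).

2

Trucks with room: truck 2 (46 kg), truck 4 (49 kg), truck 5 (47 kg).
Tightest fit is truck 2 with 46 kg free.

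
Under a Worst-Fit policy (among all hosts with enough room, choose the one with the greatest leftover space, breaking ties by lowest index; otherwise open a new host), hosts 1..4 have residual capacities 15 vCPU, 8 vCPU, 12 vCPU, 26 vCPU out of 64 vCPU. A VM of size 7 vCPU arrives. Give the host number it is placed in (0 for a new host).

Hosts with room: host 1 (15 vCPU), host 2 (8 vCPU), host 3 (12 vCPU), host 4 (26 vCPU).
Most room is host 4 with 26 vCPU free.

4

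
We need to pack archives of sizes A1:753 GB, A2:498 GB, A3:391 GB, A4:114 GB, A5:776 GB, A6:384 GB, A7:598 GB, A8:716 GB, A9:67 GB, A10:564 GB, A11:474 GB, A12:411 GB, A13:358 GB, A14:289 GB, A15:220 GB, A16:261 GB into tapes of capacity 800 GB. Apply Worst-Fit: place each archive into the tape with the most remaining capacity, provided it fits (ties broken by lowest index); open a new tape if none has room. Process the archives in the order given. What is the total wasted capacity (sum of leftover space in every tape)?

1126

A1 (753 GB) → tape 1 (remaining 47 GB)
A2 (498 GB) → tape 2 (remaining 302 GB)
A3 (391 GB) → tape 3 (remaining 409 GB)
A4 (114 GB) → tape 3 (remaining 295 GB)
A5 (776 GB) → tape 4 (remaining 24 GB)
A6 (384 GB) → tape 5 (remaining 416 GB)
A7 (598 GB) → tape 6 (remaining 202 GB)
A8 (716 GB) → tape 7 (remaining 84 GB)
A9 (67 GB) → tape 5 (remaining 349 GB)
A10 (564 GB) → tape 8 (remaining 236 GB)
A11 (474 GB) → tape 9 (remaining 326 GB)
A12 (411 GB) → tape 10 (remaining 389 GB)
A13 (358 GB) → tape 10 (remaining 31 GB)
A14 (289 GB) → tape 5 (remaining 60 GB)
A15 (220 GB) → tape 9 (remaining 106 GB)
A16 (261 GB) → tape 2 (remaining 41 GB)
10 tapes × 800 GB = 8000 GB; used 6874 GB; unused 1126 GB.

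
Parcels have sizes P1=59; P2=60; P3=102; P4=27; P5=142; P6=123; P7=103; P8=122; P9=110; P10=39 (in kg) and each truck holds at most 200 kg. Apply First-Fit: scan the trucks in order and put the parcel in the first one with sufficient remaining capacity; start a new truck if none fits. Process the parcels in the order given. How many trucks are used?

truck 1: place P1 (59 kg), 141 kg left
truck 1: place P2 (60 kg), 81 kg left
truck 2: place P3 (102 kg), 98 kg left
truck 1: place P4 (27 kg), 54 kg left
truck 3: place P5 (142 kg), 58 kg left
truck 4: place P6 (123 kg), 77 kg left
truck 5: place P7 (103 kg), 97 kg left
truck 6: place P8 (122 kg), 78 kg left
truck 7: place P9 (110 kg), 90 kg left
truck 1: place P10 (39 kg), 15 kg left
Final trucks: [59,60,27,39] [102] [142] [123] [103] [122] [110].

7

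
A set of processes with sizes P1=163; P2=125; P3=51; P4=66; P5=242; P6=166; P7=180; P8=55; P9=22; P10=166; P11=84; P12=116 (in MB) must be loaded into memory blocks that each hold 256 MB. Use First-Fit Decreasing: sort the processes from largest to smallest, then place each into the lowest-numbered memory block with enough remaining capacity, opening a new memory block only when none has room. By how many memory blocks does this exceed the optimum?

0

First-Fit Decreasing: [242] [180,66] [166,84] [166,55,22] [163,51] [125,116] → 6 memory blocks.
Total size 1436 MB; any packing needs at least ⌈1436/256⌉ = 6 memory blocks.
So 6 is already optimal.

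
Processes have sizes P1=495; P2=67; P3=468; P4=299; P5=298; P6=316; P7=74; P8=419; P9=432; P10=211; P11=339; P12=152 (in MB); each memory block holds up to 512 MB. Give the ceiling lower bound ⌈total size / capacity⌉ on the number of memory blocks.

Total size = 495 + 67 + 468 + 299 + 298 + 316 + 74 + 419 + 432 + 211 + 339 + 152 = 3570 MB.
⌈3570 / 512⌉ = 7.

7 memory blocks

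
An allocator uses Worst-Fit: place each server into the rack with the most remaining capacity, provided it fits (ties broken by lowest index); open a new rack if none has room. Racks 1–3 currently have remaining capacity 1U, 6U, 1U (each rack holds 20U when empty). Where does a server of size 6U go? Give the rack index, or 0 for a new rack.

Racks with room: rack 2 (6U).
Most room is rack 2 with 6U free.

2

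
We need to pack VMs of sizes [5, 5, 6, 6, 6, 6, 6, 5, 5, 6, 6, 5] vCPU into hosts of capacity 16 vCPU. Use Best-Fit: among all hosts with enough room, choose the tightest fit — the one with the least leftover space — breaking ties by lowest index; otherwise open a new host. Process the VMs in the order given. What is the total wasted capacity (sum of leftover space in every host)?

13

Put 5 vCPU in host 1; 11 vCPU remain.
Put 5 vCPU in host 1; 6 vCPU remain.
Put 6 vCPU in host 1; 0 vCPU remain.
Put 6 vCPU in host 2; 10 vCPU remain.
Put 6 vCPU in host 2; 4 vCPU remain.
Put 6 vCPU in host 3; 10 vCPU remain.
Put 6 vCPU in host 3; 4 vCPU remain.
Put 5 vCPU in host 4; 11 vCPU remain.
Put 5 vCPU in host 4; 6 vCPU remain.
Put 6 vCPU in host 4; 0 vCPU remain.
Put 6 vCPU in host 5; 10 vCPU remain.
Put 5 vCPU in host 5; 5 vCPU remain.
5 hosts × 16 vCPU = 80 vCPU; used 67 vCPU; unused 13 vCPU.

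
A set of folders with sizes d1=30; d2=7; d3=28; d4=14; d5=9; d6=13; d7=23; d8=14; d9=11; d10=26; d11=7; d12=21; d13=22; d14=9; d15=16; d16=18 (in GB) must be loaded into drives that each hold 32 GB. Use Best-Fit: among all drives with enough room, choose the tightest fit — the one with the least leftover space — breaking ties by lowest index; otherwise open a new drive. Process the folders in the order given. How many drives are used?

10

drive 1: place d1 (30 GB), 2 GB left
drive 2: place d2 (7 GB), 25 GB left
drive 3: place d3 (28 GB), 4 GB left
drive 2: place d4 (14 GB), 11 GB left
drive 2: place d5 (9 GB), 2 GB left
drive 4: place d6 (13 GB), 19 GB left
drive 5: place d7 (23 GB), 9 GB left
drive 4: place d8 (14 GB), 5 GB left
drive 6: place d9 (11 GB), 21 GB left
drive 7: place d10 (26 GB), 6 GB left
drive 5: place d11 (7 GB), 2 GB left
drive 6: place d12 (21 GB), 0 GB left
drive 8: place d13 (22 GB), 10 GB left
drive 8: place d14 (9 GB), 1 GB left
drive 9: place d15 (16 GB), 16 GB left
drive 10: place d16 (18 GB), 14 GB left
Final drives: [30] [7,14,9] [28] [13,14] [23,7] [11,21] [26] [22,9] [16] [18].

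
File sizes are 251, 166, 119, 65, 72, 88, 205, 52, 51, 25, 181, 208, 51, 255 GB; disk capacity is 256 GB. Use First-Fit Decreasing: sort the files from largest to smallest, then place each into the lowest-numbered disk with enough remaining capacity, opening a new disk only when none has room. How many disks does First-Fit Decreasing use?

8 disks

Sorted descending: 255, 251, 208, 205, 181, 166, 119, 88, 72, 65, 52, 51, 51, 25.
255 GB → disk 1 (remaining 1 GB)
251 GB → disk 2 (remaining 5 GB)
208 GB → disk 3 (remaining 48 GB)
205 GB → disk 4 (remaining 51 GB)
181 GB → disk 5 (remaining 75 GB)
166 GB → disk 6 (remaining 90 GB)
119 GB → disk 7 (remaining 137 GB)
88 GB → disk 6 (remaining 2 GB)
72 GB → disk 5 (remaining 3 GB)
65 GB → disk 7 (remaining 72 GB)
52 GB → disk 7 (remaining 20 GB)
51 GB → disk 4 (remaining 0 GB)
51 GB → disk 8 (remaining 205 GB)
25 GB → disk 3 (remaining 23 GB)
Final disks: [255] [251] [208,25] [205,51] [181,72] [166,88] [119,65,52] [51].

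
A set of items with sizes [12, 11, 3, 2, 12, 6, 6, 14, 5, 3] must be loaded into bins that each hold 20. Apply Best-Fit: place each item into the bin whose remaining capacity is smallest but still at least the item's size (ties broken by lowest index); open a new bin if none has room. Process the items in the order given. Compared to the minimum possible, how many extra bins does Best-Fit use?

0

Best-Fit: [12,3,2,3] [11,6] [12,6] [14,5] → 4 bins.
Total size 74; any packing needs at least ⌈74/20⌉ = 4 bins.
So 4 is already optimal.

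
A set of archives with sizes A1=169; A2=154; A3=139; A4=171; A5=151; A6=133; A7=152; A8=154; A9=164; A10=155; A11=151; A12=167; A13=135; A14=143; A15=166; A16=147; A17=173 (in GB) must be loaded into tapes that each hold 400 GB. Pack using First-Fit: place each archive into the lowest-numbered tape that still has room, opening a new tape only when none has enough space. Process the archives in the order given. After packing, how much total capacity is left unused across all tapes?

976

tape 1: place A1 (169 GB), 231 GB left
tape 1: place A2 (154 GB), 77 GB left
tape 2: place A3 (139 GB), 261 GB left
tape 2: place A4 (171 GB), 90 GB left
tape 3: place A5 (151 GB), 249 GB left
tape 3: place A6 (133 GB), 116 GB left
tape 4: place A7 (152 GB), 248 GB left
tape 4: place A8 (154 GB), 94 GB left
tape 5: place A9 (164 GB), 236 GB left
tape 5: place A10 (155 GB), 81 GB left
tape 6: place A11 (151 GB), 249 GB left
tape 6: place A12 (167 GB), 82 GB left
tape 7: place A13 (135 GB), 265 GB left
tape 7: place A14 (143 GB), 122 GB left
tape 8: place A15 (166 GB), 234 GB left
tape 8: place A16 (147 GB), 87 GB left
tape 9: place A17 (173 GB), 227 GB left
9 tapes × 400 GB = 3600 GB; used 2624 GB; unused 976 GB.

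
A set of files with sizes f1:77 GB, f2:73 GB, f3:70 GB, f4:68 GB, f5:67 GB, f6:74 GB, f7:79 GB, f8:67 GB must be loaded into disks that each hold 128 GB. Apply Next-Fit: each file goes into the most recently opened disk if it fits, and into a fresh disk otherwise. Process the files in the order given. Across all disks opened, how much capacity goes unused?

Put f1 (77 GB) in disk 1; 51 GB remain.
Put f2 (73 GB) in disk 2; 55 GB remain.
Put f3 (70 GB) in disk 3; 58 GB remain.
Put f4 (68 GB) in disk 4; 60 GB remain.
Put f5 (67 GB) in disk 5; 61 GB remain.
Put f6 (74 GB) in disk 6; 54 GB remain.
Put f7 (79 GB) in disk 7; 49 GB remain.
Put f8 (67 GB) in disk 8; 61 GB remain.
8 disks × 128 GB = 1024 GB; used 575 GB; unused 449 GB.

449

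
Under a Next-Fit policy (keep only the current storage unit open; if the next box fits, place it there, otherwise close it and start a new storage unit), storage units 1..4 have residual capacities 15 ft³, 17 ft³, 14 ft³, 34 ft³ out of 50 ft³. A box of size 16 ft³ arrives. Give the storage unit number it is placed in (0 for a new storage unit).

Next-Fit only looks at storage unit 4, which has 34 ft³ free.
16 ft³ fits there.

4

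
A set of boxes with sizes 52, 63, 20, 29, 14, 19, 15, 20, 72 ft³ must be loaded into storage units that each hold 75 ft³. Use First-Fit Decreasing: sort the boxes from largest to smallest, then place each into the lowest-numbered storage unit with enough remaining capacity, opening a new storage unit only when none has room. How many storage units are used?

Sorted descending: 72, 63, 52, 29, 20, 20, 19, 15, 14.
Put 72 ft³ in storage unit 1; 3 ft³ remain.
Put 63 ft³ in storage unit 2; 12 ft³ remain.
Put 52 ft³ in storage unit 3; 23 ft³ remain.
Put 29 ft³ in storage unit 4; 46 ft³ remain.
Put 20 ft³ in storage unit 3; 3 ft³ remain.
Put 20 ft³ in storage unit 4; 26 ft³ remain.
Put 19 ft³ in storage unit 4; 7 ft³ remain.
Put 15 ft³ in storage unit 5; 60 ft³ remain.
Put 14 ft³ in storage unit 5; 46 ft³ remain.

5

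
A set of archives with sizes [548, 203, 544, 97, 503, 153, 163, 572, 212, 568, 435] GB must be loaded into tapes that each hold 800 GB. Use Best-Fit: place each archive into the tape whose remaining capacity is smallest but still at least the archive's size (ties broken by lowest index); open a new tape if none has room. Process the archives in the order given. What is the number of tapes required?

Put 548 GB in tape 1; 252 GB remain.
Put 203 GB in tape 1; 49 GB remain.
Put 544 GB in tape 2; 256 GB remain.
Put 97 GB in tape 2; 159 GB remain.
Put 503 GB in tape 3; 297 GB remain.
Put 153 GB in tape 2; 6 GB remain.
Put 163 GB in tape 3; 134 GB remain.
Put 572 GB in tape 4; 228 GB remain.
Put 212 GB in tape 4; 16 GB remain.
Put 568 GB in tape 5; 232 GB remain.
Put 435 GB in tape 6; 365 GB remain.

6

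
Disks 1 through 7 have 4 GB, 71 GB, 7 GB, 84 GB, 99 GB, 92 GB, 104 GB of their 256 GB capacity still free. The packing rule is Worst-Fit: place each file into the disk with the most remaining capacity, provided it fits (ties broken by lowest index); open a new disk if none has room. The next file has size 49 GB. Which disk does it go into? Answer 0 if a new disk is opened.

Disks with room: disk 2 (71 GB), disk 4 (84 GB), disk 5 (99 GB), disk 6 (92 GB), disk 7 (104 GB).
Most room is disk 7 with 104 GB free.

7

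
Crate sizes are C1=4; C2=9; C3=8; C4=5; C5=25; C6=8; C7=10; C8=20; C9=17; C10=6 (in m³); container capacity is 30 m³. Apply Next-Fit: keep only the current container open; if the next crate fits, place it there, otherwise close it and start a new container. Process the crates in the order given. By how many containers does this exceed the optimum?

1

Next-Fit: [4,9,8,5] [25] [8,10] [20] [17,6] → 5 containers.
Total size 112 m³; any packing needs at least ⌈112/30⌉ = 4 containers.
An optimal packing achieves that bound: [25,5] [20,10] [17,9,4] [8,8,6] → 4 containers.
Excess: 5 − 4 = 1.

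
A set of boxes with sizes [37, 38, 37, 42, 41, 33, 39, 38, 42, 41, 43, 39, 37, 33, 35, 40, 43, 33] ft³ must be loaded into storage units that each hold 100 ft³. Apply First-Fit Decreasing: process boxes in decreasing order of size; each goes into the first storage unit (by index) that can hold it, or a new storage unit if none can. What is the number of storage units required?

Sorted descending: 43, 43, 42, 42, 41, 41, 40, 39, 39, 38, 38, 37, 37, 37, 35, 33, 33, 33.
43 ft³ → storage unit 1 (remaining 57 ft³)
43 ft³ → storage unit 1 (remaining 14 ft³)
42 ft³ → storage unit 2 (remaining 58 ft³)
42 ft³ → storage unit 2 (remaining 16 ft³)
41 ft³ → storage unit 3 (remaining 59 ft³)
41 ft³ → storage unit 3 (remaining 18 ft³)
40 ft³ → storage unit 4 (remaining 60 ft³)
39 ft³ → storage unit 4 (remaining 21 ft³)
39 ft³ → storage unit 5 (remaining 61 ft³)
38 ft³ → storage unit 5 (remaining 23 ft³)
38 ft³ → storage unit 6 (remaining 62 ft³)
37 ft³ → storage unit 6 (remaining 25 ft³)
37 ft³ → storage unit 7 (remaining 63 ft³)
37 ft³ → storage unit 7 (remaining 26 ft³)
35 ft³ → storage unit 8 (remaining 65 ft³)
33 ft³ → storage unit 8 (remaining 32 ft³)
33 ft³ → storage unit 9 (remaining 67 ft³)
33 ft³ → storage unit 9 (remaining 34 ft³)
Final storage units: [43,43] [42,42] [41,41] [40,39] [39,38] [38,37] [37,37] [35,33] [33,33].

9 storage units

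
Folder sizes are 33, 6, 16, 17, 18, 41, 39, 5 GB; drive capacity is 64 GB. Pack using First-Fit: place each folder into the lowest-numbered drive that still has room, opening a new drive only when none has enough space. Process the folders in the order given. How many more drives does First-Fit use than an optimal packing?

First-Fit: [33,6,16,5] [17,18] [41] [39] → 4 drives.
Total size 175 GB; any packing needs at least ⌈175/64⌉ = 3 drives.
An optimal packing achieves that bound: [41,18,5] [39,17,6] [33,16] → 3 drives.
Excess: 4 − 3 = 1.

1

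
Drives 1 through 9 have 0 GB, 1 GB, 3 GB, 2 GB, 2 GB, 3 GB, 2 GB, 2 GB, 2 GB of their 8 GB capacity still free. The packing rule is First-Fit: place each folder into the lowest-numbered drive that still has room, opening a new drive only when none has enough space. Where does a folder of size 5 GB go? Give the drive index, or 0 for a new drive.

0

No drive has ≥ 5 GB free, so a new drive is opened.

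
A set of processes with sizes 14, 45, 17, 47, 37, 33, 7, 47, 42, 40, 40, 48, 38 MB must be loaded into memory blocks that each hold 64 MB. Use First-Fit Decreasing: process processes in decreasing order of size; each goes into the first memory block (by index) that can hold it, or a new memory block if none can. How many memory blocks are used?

Sorted descending: 48, 47, 47, 45, 42, 40, 40, 38, 37, 33, 17, 14, 7.
48 MB → memory block 1 (remaining 16 MB)
47 MB → memory block 2 (remaining 17 MB)
47 MB → memory block 3 (remaining 17 MB)
45 MB → memory block 4 (remaining 19 MB)
42 MB → memory block 5 (remaining 22 MB)
40 MB → memory block 6 (remaining 24 MB)
40 MB → memory block 7 (remaining 24 MB)
38 MB → memory block 8 (remaining 26 MB)
37 MB → memory block 9 (remaining 27 MB)
33 MB → memory block 10 (remaining 31 MB)
17 MB → memory block 2 (remaining 0 MB)
14 MB → memory block 1 (remaining 2 MB)
7 MB → memory block 3 (remaining 10 MB)

10 memory blocks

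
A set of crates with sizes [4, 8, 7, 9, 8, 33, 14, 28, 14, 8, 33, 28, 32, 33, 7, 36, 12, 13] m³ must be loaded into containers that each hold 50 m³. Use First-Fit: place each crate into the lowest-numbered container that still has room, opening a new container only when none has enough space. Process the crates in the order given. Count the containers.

8

Put 4 m³ in container 1; 46 m³ remain.
Put 8 m³ in container 1; 38 m³ remain.
Put 7 m³ in container 1; 31 m³ remain.
Put 9 m³ in container 1; 22 m³ remain.
Put 8 m³ in container 1; 14 m³ remain.
Put 33 m³ in container 2; 17 m³ remain.
Put 14 m³ in container 1; 0 m³ remain.
Put 28 m³ in container 3; 22 m³ remain.
Put 14 m³ in container 2; 3 m³ remain.
Put 8 m³ in container 3; 14 m³ remain.
Put 33 m³ in container 4; 17 m³ remain.
Put 28 m³ in container 5; 22 m³ remain.
Put 32 m³ in container 6; 18 m³ remain.
Put 33 m³ in container 7; 17 m³ remain.
Put 7 m³ in container 3; 7 m³ remain.
Put 36 m³ in container 8; 14 m³ remain.
Put 12 m³ in container 4; 5 m³ remain.
Put 13 m³ in container 5; 9 m³ remain.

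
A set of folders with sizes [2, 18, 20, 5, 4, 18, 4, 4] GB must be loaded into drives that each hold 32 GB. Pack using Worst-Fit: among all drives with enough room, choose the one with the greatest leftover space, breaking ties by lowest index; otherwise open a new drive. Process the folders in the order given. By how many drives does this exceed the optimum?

0

Worst-Fit: [2,18,5] [20,4] [18,4,4] → 3 drives.
Total size 75 GB; any packing needs at least ⌈75/32⌉ = 3 drives.
So 3 is already optimal.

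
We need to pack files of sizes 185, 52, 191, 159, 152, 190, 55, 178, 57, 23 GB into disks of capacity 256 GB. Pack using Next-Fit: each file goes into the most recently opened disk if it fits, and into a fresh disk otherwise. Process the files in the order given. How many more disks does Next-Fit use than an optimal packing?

1

Next-Fit: [185,52] [191] [159] [152] [190,55] [178,57] [23] → 7 disks.
6 files exceed 128 GB (half the capacity), and no two of those can share a disk, so at least 6 disks are needed.
An optimal packing achieves that bound: [191,57] [190,55] [185,52] [178,23] [159] [152] → 6 disks.
Excess: 7 − 6 = 1.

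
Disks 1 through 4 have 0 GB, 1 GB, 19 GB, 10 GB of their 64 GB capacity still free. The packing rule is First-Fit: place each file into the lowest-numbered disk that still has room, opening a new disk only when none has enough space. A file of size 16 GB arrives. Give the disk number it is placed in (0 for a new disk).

Disks with room: disk 3 (19 GB).
The first with room is disk 3.

3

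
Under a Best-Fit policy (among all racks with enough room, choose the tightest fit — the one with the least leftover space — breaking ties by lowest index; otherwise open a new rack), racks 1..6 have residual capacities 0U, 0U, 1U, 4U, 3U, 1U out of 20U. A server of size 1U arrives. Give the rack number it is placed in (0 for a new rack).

Racks with room: rack 3 (1U), rack 4 (4U), rack 5 (3U), rack 6 (1U).
Tightest fit is rack 3 with 1U free.

3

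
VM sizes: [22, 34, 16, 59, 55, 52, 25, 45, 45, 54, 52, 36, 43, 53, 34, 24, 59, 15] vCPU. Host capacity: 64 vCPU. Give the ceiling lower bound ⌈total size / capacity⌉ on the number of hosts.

Total size = 22 + 34 + 16 + 59 + 55 + 52 + 25 + 45 + 45 + 54 + 52 + 36 + 43 + 53 + 34 + 24 + 59 + 15 = 723 vCPU.
⌈723 / 64⌉ = 12.

12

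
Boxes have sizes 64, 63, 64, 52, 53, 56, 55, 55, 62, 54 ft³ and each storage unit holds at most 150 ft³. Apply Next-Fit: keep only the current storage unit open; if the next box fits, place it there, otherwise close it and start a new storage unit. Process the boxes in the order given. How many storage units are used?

storage unit 1: place 64 ft³, 86 ft³ left
storage unit 1: place 63 ft³, 23 ft³ left
storage unit 2: place 64 ft³, 86 ft³ left
storage unit 2: place 52 ft³, 34 ft³ left
storage unit 3: place 53 ft³, 97 ft³ left
storage unit 3: place 56 ft³, 41 ft³ left
storage unit 4: place 55 ft³, 95 ft³ left
storage unit 4: place 55 ft³, 40 ft³ left
storage unit 5: place 62 ft³, 88 ft³ left
storage unit 5: place 54 ft³, 34 ft³ left

5 storage units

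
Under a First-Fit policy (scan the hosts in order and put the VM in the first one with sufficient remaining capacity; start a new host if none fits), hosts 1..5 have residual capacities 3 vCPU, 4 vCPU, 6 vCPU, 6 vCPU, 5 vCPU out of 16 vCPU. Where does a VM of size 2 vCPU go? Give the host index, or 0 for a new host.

1

Hosts with room: host 1 (3 vCPU), host 2 (4 vCPU), host 3 (6 vCPU), host 4 (6 vCPU), host 5 (5 vCPU).
The first with room is host 1.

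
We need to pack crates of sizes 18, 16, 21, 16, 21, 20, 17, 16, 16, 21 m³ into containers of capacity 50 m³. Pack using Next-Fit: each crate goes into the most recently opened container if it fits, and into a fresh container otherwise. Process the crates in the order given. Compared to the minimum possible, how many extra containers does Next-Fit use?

Next-Fit: [18,16] [21,16] [21,20] [17,16,16] [21] → 5 containers.
Total size 182 m³; any packing needs at least ⌈182/50⌉ = 4 containers.
An optimal packing achieves that bound: [21,21] [21,20] [18,16,16] [17,16,16] → 4 containers.
Excess: 5 − 4 = 1.

1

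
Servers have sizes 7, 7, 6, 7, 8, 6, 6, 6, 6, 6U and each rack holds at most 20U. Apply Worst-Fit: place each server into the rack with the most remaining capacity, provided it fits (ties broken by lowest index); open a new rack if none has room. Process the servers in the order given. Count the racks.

7U → rack 1 (remaining 13U)
7U → rack 1 (remaining 6U)
6U → rack 1 (remaining 0U)
7U → rack 2 (remaining 13U)
8U → rack 2 (remaining 5U)
6U → rack 3 (remaining 14U)
6U → rack 3 (remaining 8U)
6U → rack 3 (remaining 2U)
6U → rack 4 (remaining 14U)
6U → rack 4 (remaining 8U)

4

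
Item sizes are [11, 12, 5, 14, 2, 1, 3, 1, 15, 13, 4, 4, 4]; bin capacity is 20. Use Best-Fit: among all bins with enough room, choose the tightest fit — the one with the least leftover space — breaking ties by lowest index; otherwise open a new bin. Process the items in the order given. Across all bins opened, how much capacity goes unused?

bin 1: place 11, 9 left
bin 2: place 12, 8 left
bin 2: place 5, 3 left
bin 3: place 14, 6 left
bin 2: place 2, 1 left
bin 2: place 1, 0 left
bin 3: place 3, 3 left
bin 3: place 1, 2 left
bin 4: place 15, 5 left
bin 5: place 13, 7 left
bin 4: place 4, 1 left
bin 5: place 4, 3 left
bin 1: place 4, 5 left
5 bins × 20 = 100; used 89; unused 11.

11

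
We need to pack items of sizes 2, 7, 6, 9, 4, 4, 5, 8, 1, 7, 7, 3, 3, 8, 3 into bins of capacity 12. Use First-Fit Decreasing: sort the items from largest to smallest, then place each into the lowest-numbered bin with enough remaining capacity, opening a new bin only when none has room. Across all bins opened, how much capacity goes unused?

Sorted descending: 9, 8, 8, 7, 7, 7, 6, 5, 4, 4, 3, 3, 3, 2, 1.
Put 9 in bin 1; 3 remain.
Put 8 in bin 2; 4 remain.
Put 8 in bin 3; 4 remain.
Put 7 in bin 4; 5 remain.
Put 7 in bin 5; 5 remain.
Put 7 in bin 6; 5 remain.
Put 6 in bin 7; 6 remain.
Put 5 in bin 4; 0 remain.
Put 4 in bin 2; 0 remain.
Put 4 in bin 3; 0 remain.
Put 3 in bin 1; 0 remain.
Put 3 in bin 5; 2 remain.
Put 3 in bin 6; 2 remain.
Put 2 in bin 5; 0 remain.
Put 1 in bin 6; 1 remain.
7 bins × 12 = 84; used 77; unused 7.

7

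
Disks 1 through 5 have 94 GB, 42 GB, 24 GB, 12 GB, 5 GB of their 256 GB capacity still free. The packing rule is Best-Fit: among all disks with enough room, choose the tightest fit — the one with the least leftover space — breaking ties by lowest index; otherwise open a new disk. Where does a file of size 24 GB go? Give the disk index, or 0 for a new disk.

3

Disks with room: disk 1 (94 GB), disk 2 (42 GB), disk 3 (24 GB).
Tightest fit is disk 3 with 24 GB free.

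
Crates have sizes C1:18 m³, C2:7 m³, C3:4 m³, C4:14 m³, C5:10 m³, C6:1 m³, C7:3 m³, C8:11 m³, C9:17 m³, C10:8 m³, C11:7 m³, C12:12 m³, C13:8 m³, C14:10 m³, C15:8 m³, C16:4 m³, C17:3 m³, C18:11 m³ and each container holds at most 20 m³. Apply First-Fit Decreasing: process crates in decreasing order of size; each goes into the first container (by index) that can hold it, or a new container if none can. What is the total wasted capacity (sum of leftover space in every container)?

24

Sorted descending: 18, 17, 14, 12, 11, 11, 10, 10, 8, 8, 8, 7, 7, 4, 4, 3, 3, 1.
Put 18 m³ in container 1; 2 m³ remain.
Put 17 m³ in container 2; 3 m³ remain.
Put 14 m³ in container 3; 6 m³ remain.
Put 12 m³ in container 4; 8 m³ remain.
Put 11 m³ in container 5; 9 m³ remain.
Put 11 m³ in container 6; 9 m³ remain.
Put 10 m³ in container 7; 10 m³ remain.
Put 10 m³ in container 7; 0 m³ remain.
Put 8 m³ in container 4; 0 m³ remain.
Put 8 m³ in container 5; 1 m³ remain.
Put 8 m³ in container 6; 1 m³ remain.
Put 7 m³ in container 8; 13 m³ remain.
Put 7 m³ in container 8; 6 m³ remain.
Put 4 m³ in container 3; 2 m³ remain.
Put 4 m³ in container 8; 2 m³ remain.
Put 3 m³ in container 2; 0 m³ remain.
Put 3 m³ in container 9; 17 m³ remain.
Put 1 m³ in container 1; 1 m³ remain.
9 containers × 20 m³ = 180 m³; used 156 m³; unused 24 m³.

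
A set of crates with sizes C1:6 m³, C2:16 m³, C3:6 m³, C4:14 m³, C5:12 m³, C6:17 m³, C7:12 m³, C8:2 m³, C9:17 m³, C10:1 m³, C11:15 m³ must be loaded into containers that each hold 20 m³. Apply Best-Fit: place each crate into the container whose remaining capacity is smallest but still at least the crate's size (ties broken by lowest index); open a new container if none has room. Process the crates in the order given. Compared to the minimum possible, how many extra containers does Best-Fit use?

Best-Fit: [6,6] [16] [14] [12] [17,2,1] [12] [17] [15] → 8 containers.
7 crates exceed 10 m³ (half the capacity), and no two of those can share a container, so at least 7 containers are needed.
An optimal packing achieves that bound: [17,2,1] [17] [16] [15] [14,6] [12,6] [12] → 7 containers.
Excess: 8 − 7 = 1.

1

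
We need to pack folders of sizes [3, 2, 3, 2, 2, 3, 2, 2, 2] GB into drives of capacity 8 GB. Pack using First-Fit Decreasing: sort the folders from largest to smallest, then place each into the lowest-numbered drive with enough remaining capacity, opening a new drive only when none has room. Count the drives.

Sorted descending: 3, 3, 3, 2, 2, 2, 2, 2, 2.
Put 3 GB in drive 1; 5 GB remain.
Put 3 GB in drive 1; 2 GB remain.
Put 3 GB in drive 2; 5 GB remain.
Put 2 GB in drive 1; 0 GB remain.
Put 2 GB in drive 2; 3 GB remain.
Put 2 GB in drive 2; 1 GB remain.
Put 2 GB in drive 3; 6 GB remain.
Put 2 GB in drive 3; 4 GB remain.
Put 2 GB in drive 3; 2 GB remain.
Final drives: [3,3,2] [3,2,2] [2,2,2].

3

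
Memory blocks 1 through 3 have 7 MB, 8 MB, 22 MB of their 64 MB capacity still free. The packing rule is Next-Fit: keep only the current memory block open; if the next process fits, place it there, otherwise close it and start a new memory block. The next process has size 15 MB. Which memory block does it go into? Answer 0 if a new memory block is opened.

Next-Fit only looks at memory block 3, which has 22 MB free.
15 MB fits there.

3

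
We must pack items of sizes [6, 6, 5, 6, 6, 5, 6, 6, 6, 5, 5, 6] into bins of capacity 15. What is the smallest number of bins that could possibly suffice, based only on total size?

5

Total size = 6 + 6 + 5 + 6 + 6 + 5 + 6 + 6 + 6 + 5 + 5 + 6 = 68.
⌈68 / 15⌉ = 5.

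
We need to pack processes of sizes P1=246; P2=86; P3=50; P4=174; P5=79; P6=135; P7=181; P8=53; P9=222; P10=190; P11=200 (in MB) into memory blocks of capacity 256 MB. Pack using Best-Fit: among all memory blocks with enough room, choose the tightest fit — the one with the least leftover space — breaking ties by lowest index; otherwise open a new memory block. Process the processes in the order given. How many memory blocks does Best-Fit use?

Put P1 (246 MB) in memory block 1; 10 MB remain.
Put P2 (86 MB) in memory block 2; 170 MB remain.
Put P3 (50 MB) in memory block 2; 120 MB remain.
Put P4 (174 MB) in memory block 3; 82 MB remain.
Put P5 (79 MB) in memory block 3; 3 MB remain.
Put P6 (135 MB) in memory block 4; 121 MB remain.
Put P7 (181 MB) in memory block 5; 75 MB remain.
Put P8 (53 MB) in memory block 5; 22 MB remain.
Put P9 (222 MB) in memory block 6; 34 MB remain.
Put P10 (190 MB) in memory block 7; 66 MB remain.
Put P11 (200 MB) in memory block 8; 56 MB remain.
Final memory blocks: [246] [86,50] [174,79] [135] [181,53] [222] [190] [200].

8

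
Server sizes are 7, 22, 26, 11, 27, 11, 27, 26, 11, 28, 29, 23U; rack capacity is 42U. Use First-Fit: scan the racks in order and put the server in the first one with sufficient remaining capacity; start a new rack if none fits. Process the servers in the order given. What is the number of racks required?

7U → rack 1 (remaining 35U)
22U → rack 1 (remaining 13U)
26U → rack 2 (remaining 16U)
11U → rack 1 (remaining 2U)
27U → rack 3 (remaining 15U)
11U → rack 2 (remaining 5U)
27U → rack 4 (remaining 15U)
26U → rack 5 (remaining 16U)
11U → rack 3 (remaining 4U)
28U → rack 6 (remaining 14U)
29U → rack 7 (remaining 13U)
23U → rack 8 (remaining 19U)

8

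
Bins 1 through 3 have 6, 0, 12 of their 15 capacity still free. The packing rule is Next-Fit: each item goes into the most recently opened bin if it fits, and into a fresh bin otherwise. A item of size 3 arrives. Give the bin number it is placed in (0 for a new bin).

Next-Fit only looks at bin 3, which has 12 free.
3 fits there.

3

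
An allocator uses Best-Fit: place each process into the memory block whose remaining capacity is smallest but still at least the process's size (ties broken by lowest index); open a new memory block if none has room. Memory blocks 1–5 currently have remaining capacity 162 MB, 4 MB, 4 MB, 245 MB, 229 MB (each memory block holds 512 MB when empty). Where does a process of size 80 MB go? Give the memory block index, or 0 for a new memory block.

1

Memory blocks with room: memory block 1 (162 MB), memory block 4 (245 MB), memory block 5 (229 MB).
Tightest fit is memory block 1 with 162 MB free.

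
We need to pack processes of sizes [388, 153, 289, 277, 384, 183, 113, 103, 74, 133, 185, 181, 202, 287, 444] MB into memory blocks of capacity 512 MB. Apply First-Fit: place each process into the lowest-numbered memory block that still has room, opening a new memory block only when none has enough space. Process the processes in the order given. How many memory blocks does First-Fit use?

8 memory blocks

memory block 1: place 388 MB, 124 MB left
memory block 2: place 153 MB, 359 MB left
memory block 2: place 289 MB, 70 MB left
memory block 3: place 277 MB, 235 MB left
memory block 4: place 384 MB, 128 MB left
memory block 3: place 183 MB, 52 MB left
memory block 1: place 113 MB, 11 MB left
memory block 4: place 103 MB, 25 MB left
memory block 5: place 74 MB, 438 MB left
memory block 5: place 133 MB, 305 MB left
memory block 5: place 185 MB, 120 MB left
memory block 6: place 181 MB, 331 MB left
memory block 6: place 202 MB, 129 MB left
memory block 7: place 287 MB, 225 MB left
memory block 8: place 444 MB, 68 MB left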